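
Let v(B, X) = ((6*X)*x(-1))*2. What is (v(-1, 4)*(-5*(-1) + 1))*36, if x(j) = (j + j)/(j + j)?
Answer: 10368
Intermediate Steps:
x(j) = 1 (x(j) = (2*j)/((2*j)) = (2*j)*(1/(2*j)) = 1)
v(B, X) = 12*X (v(B, X) = ((6*X)*1)*2 = (6*X)*2 = 12*X)
(v(-1, 4)*(-5*(-1) + 1))*36 = ((12*4)*(-5*(-1) + 1))*36 = (48*(5 + 1))*36 = (48*6)*36 = 288*36 = 10368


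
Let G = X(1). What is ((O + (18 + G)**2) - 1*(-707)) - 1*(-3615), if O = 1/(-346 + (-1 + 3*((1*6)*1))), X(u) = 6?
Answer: 1611441/329 ≈ 4898.0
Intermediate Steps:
G = 6
O = -1/329 (O = 1/(-346 + (-1 + 3*(6*1))) = 1/(-346 + (-1 + 3*6)) = 1/(-346 + (-1 + 18)) = 1/(-346 + 17) = 1/(-329) = -1/329 ≈ -0.0030395)
((O + (18 + G)**2) - 1*(-707)) - 1*(-3615) = ((-1/329 + (18 + 6)**2) - 1*(-707)) - 1*(-3615) = ((-1/329 + 24**2) + 707) + 3615 = ((-1/329 + 576) + 707) + 3615 = (189503/329 + 707) + 3615 = 422106/329 + 3615 = 1611441/329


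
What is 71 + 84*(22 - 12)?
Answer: 911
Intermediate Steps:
71 + 84*(22 - 12) = 71 + 84*10 = 71 + 840 = 911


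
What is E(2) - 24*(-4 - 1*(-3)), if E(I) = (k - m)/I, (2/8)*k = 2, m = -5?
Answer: 61/2 ≈ 30.500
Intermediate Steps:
k = 8 (k = 4*2 = 8)
E(I) = 13/I (E(I) = (8 - 1*(-5))/I = (8 + 5)/I = 13/I)
E(2) - 24*(-4 - 1*(-3)) = 13/2 - 24*(-4 - 1*(-3)) = 13*(½) - 24*(-4 + 3) = 13/2 - 24*(-1) = 13/2 + 24 = 61/2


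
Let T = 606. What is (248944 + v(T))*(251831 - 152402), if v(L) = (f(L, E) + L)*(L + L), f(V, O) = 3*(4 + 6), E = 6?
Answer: 101395307904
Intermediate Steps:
f(V, O) = 30 (f(V, O) = 3*10 = 30)
v(L) = 2*L*(30 + L) (v(L) = (30 + L)*(L + L) = (30 + L)*(2*L) = 2*L*(30 + L))
(248944 + v(T))*(251831 - 152402) = (248944 + 2*606*(30 + 606))*(251831 - 152402) = (248944 + 2*606*636)*99429 = (248944 + 770832)*99429 = 1019776*99429 = 101395307904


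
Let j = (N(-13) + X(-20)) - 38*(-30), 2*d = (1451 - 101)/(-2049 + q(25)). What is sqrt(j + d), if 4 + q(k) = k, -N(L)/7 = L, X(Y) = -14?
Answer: sqrt(822467)/26 ≈ 34.881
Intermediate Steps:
N(L) = -7*L
q(k) = -4 + k
d = -225/676 (d = ((1451 - 101)/(-2049 + (-4 + 25)))/2 = (1350/(-2049 + 21))/2 = (1350/(-2028))/2 = (1350*(-1/2028))/2 = (1/2)*(-225/338) = -225/676 ≈ -0.33284)
j = 1217 (j = (-7*(-13) - 14) - 38*(-30) = (91 - 14) + 1140 = 77 + 1140 = 1217)
sqrt(j + d) = sqrt(1217 - 225/676) = sqrt(822467/676) = sqrt(822467)/26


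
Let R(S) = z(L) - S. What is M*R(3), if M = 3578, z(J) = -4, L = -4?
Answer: -25046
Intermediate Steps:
R(S) = -4 - S
M*R(3) = 3578*(-4 - 1*3) = 3578*(-4 - 3) = 3578*(-7) = -25046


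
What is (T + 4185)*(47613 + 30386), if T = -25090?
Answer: -1630569095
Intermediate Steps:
(T + 4185)*(47613 + 30386) = (-25090 + 4185)*(47613 + 30386) = -20905*77999 = -1630569095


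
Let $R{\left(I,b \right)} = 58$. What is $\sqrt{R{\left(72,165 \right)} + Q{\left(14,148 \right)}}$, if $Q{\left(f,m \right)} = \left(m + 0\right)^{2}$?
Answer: $\sqrt{21962} \approx 148.2$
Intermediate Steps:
$Q{\left(f,m \right)} = m^{2}$
$\sqrt{R{\left(72,165 \right)} + Q{\left(14,148 \right)}} = \sqrt{58 + 148^{2}} = \sqrt{58 + 21904} = \sqrt{21962}$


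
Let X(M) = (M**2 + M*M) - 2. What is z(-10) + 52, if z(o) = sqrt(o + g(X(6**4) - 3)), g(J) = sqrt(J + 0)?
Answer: 52 + sqrt(-10 + sqrt(3359227)) ≈ 94.694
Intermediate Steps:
X(M) = -2 + 2*M**2 (X(M) = (M**2 + M**2) - 2 = 2*M**2 - 2 = -2 + 2*M**2)
g(J) = sqrt(J)
z(o) = sqrt(o + sqrt(3359227)) (z(o) = sqrt(o + sqrt((-2 + 2*(6**4)**2) - 3)) = sqrt(o + sqrt((-2 + 2*1296**2) - 3)) = sqrt(o + sqrt((-2 + 2*1679616) - 3)) = sqrt(o + sqrt((-2 + 3359232) - 3)) = sqrt(o + sqrt(3359230 - 3)) = sqrt(o + sqrt(3359227)))
z(-10) + 52 = sqrt(-10 + sqrt(3359227)) + 52 = 52 + sqrt(-10 + sqrt(3359227))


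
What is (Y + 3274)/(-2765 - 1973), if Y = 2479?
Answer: -5753/4738 ≈ -1.2142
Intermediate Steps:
(Y + 3274)/(-2765 - 1973) = (2479 + 3274)/(-2765 - 1973) = 5753/(-4738) = 5753*(-1/4738) = -5753/4738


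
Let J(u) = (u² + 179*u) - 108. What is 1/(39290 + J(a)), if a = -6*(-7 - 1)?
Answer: 1/50078 ≈ 1.9969e-5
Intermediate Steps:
a = 48 (a = -6*(-8) = 48)
J(u) = -108 + u² + 179*u
1/(39290 + J(a)) = 1/(39290 + (-108 + 48² + 179*48)) = 1/(39290 + (-108 + 2304 + 8592)) = 1/(39290 + 10788) = 1/50078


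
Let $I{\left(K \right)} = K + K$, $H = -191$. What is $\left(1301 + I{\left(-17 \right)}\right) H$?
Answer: $-241997$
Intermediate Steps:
$I{\left(K \right)} = 2 K$
$\left(1301 + I{\left(-17 \right)}\right) H = \left(1301 + 2 \left(-17\right)\right) \left(-191\right) = \left(1301 - 34\right) \left(-191\right) = 1267 \left(-191\right) = -241997$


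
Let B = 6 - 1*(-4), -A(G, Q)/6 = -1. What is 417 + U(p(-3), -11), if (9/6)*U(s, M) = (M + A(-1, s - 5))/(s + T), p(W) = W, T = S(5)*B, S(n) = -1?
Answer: 16273/39 ≈ 417.26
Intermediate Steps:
A(G, Q) = 6 (A(G, Q) = -6*(-1) = 6)
B = 10 (B = 6 + 4 = 10)
T = -10 (T = -1*10 = -10)
U(s, M) = 2*(6 + M)/(3*(-10 + s)) (U(s, M) = 2*((M + 6)/(s - 10))/3 = 2*((6 + M)/(-10 + s))/3 = 2*(6 + M)/(3*(-10 + s)))
417 + U(p(-3), -11) = 417 + 2*(6 - 11)/(3*(-10 - 3)) = 417 + (⅔)*(-5)/(-13) = 417 + (⅔)*(-1/13)*(-5) = 417 + 10/39 = 16273/39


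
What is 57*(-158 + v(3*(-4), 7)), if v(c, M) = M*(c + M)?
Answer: -11001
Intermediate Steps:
v(c, M) = M*(M + c)
57*(-158 + v(3*(-4), 7)) = 57*(-158 + 7*(7 + 3*(-4))) = 57*(-158 + 7*(7 - 12)) = 57*(-158 + 7*(-5)) = 57*(-158 - 35) = 57*(-193) = -11001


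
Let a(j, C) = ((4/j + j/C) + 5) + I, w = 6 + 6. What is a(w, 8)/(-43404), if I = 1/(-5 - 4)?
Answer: -121/781272 ≈ -0.00015488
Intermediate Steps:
I = -⅑ (I = 1/(-9) = -⅑ ≈ -0.11111)
w = 12
a(j, C) = 44/9 + 4/j + j/C (a(j, C) = ((4/j + j/C) + 5) - ⅑ = (5 + 4/j + j/C) - ⅑ = 44/9 + 4/j + j/C)
a(w, 8)/(-43404) = (44/9 + 4/12 + 12/8)/(-43404) = -(44/9 + 4*(1/12) + 12*(⅛))/43404 = -(44/9 + ⅓ + 3/2)/43404 = -1/43404*121/18 = -121/781272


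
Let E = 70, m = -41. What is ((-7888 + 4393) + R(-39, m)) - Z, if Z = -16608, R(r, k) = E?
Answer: 13183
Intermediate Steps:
R(r, k) = 70
((-7888 + 4393) + R(-39, m)) - Z = ((-7888 + 4393) + 70) - 1*(-16608) = (-3495 + 70) + 16608 = -3425 + 16608 = 13183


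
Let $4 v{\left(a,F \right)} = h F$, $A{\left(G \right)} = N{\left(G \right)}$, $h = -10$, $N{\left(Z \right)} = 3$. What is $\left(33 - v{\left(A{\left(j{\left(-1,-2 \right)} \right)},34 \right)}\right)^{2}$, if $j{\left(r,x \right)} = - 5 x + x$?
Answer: $13924$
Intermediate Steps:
$j{\left(r,x \right)} = - 4 x$
$A{\left(G \right)} = 3$
$v{\left(a,F \right)} = - \frac{5 F}{2}$ ($v{\left(a,F \right)} = \frac{\left(-10\right) F}{4} = - \frac{5 F}{2}$)
$\left(33 - v{\left(A{\left(j{\left(-1,-2 \right)} \right)},34 \right)}\right)^{2} = \left(33 - \left(- \frac{5}{2}\right) 34\right)^{2} = \left(33 - -85\right)^{2} = \left(33 + 85\right)^{2} = 118^{2} = 13924$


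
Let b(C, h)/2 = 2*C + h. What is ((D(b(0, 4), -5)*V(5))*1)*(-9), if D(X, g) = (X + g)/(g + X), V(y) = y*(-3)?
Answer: 135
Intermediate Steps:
b(C, h) = 2*h + 4*C (b(C, h) = 2*(2*C + h) = 2*(h + 2*C) = 2*h + 4*C)
V(y) = -3*y
D(X, g) = 1 (D(X, g) = (X + g)/(X + g) = 1)
((D(b(0, 4), -5)*V(5))*1)*(-9) = ((1*(-3*5))*1)*(-9) = ((1*(-15))*1)*(-9) = -15*1*(-9) = -15*(-9) = 135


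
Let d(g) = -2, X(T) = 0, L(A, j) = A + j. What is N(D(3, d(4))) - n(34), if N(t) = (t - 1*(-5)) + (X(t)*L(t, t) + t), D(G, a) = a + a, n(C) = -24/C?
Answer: -39/17 ≈ -2.2941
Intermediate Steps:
D(G, a) = 2*a
N(t) = 5 + 2*t (N(t) = (t - 1*(-5)) + (0*(t + t) + t) = (t + 5) + (0*(2*t) + t) = (5 + t) + (0 + t) = (5 + t) + t = 5 + 2*t)
N(D(3, d(4))) - n(34) = (5 + 2*(2*(-2))) - (-24)/34 = (5 + 2*(-4)) - (-24)/34 = (5 - 8) - 1*(-12/17) = -3 + 12/17 = -39/17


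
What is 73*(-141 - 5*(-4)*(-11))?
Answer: -26353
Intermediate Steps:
73*(-141 - 5*(-4)*(-11)) = 73*(-141 + 20*(-11)) = 73*(-141 - 220) = 73*(-361) = -26353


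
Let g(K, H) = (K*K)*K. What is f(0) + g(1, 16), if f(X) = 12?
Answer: 13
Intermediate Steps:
g(K, H) = K³ (g(K, H) = K²*K = K³)
f(0) + g(1, 16) = 12 + 1³ = 12 + 1 = 13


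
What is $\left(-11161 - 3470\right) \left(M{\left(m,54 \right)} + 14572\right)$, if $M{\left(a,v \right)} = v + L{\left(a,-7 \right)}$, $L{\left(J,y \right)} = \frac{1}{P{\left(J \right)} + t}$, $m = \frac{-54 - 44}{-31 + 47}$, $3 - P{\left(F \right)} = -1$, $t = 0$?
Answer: $- \frac{855986655}{4} \approx -2.14 \cdot 10^{8}$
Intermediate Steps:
$P{\left(F \right)} = 4$ ($P{\left(F \right)} = 3 - -1 = 3 + 1 = 4$)
$m = - \frac{49}{8}$ ($m = - \frac{98}{16} = \left(-98\right) \frac{1}{16} = - \frac{49}{8} \approx -6.125$)
$L{\left(J,y \right)} = \frac{1}{4}$ ($L{\left(J,y \right)} = \frac{1}{4 + 0} = \frac{1}{4}$)
$M{\left(a,v \right)} = \frac{1}{4} + v$ ($M{\left(a,v \right)} = v + \frac{1}{4} = \frac{1}{4} + v$)
$\left(-11161 - 3470\right) \left(M{\left(m,54 \right)} + 14572\right) = \left(-11161 - 3470\right) \left(\left(\frac{1}{4} + 54\right) + 14572\right) = - 14631 \left(\frac{217}{4} + 14572\right) = \left(-14631\right) \frac{58505}{4} = - \frac{855986655}{4}$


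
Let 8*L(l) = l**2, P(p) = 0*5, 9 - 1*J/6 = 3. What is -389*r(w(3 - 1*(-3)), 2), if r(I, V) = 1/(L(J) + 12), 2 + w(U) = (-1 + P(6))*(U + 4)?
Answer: -389/174 ≈ -2.2356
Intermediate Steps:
J = 36 (J = 54 - 6*3 = 54 - 18 = 36)
P(p) = 0
L(l) = l**2/8
w(U) = -6 - U (w(U) = -2 + (-1 + 0)*(U + 4) = -2 - (4 + U) = -2 + (-4 - U) = -6 - U)
r(I, V) = 1/174 (r(I, V) = 1/((1/8)*36**2 + 12) = 1/((1/8)*1296 + 12) = 1/(162 + 12) = 1/174)
-389*r(w(3 - 1*(-3)), 2) = -389*1/174 = -389/174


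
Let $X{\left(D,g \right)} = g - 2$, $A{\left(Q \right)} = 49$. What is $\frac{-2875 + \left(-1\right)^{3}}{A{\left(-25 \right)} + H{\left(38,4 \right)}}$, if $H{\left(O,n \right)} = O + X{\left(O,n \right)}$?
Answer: $- \frac{2876}{89} \approx -32.315$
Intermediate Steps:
$X{\left(D,g \right)} = -2 + g$ ($X{\left(D,g \right)} = g - 2 = -2 + g$)
$H{\left(O,n \right)} = -2 + O + n$ ($H{\left(O,n \right)} = O + \left(-2 + n\right) = -2 + O + n$)
$\frac{-2875 + \left(-1\right)^{3}}{A{\left(-25 \right)} + H{\left(38,4 \right)}} = \frac{-2875 + \left(-1\right)^{3}}{49 + \left(-2 + 38 + 4\right)} = \frac{-2875 - 1}{49 + 40} = - \frac{2876}{89}$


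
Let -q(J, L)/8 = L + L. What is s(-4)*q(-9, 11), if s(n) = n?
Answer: 704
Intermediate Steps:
q(J, L) = -16*L (q(J, L) = -8*(L + L) = -16*L)
s(-4)*q(-9, 11) = -(-64)*11 = -4*(-176) = 704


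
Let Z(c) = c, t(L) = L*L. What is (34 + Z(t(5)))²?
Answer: 3481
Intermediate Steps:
t(L) = L²
(34 + Z(t(5)))² = (34 + 5²)² = (34 + 25)² = 59² = 3481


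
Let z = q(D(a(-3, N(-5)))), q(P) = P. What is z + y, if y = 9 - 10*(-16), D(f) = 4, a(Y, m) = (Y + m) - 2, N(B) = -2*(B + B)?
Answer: 173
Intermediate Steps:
N(B) = -4*B
a(Y, m) = -2 + Y + m
y = 169 (y = 9 + 160 = 169)
z = 4
z + y = 4 + 169 = 173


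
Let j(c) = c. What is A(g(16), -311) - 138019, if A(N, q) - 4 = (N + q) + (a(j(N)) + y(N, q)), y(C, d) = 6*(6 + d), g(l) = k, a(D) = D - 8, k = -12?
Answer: -140188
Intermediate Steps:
a(D) = -8 + D
g(l) = -12
y(C, d) = 36 + 6*d
A(N, q) = 32 + 2*N + 7*q (A(N, q) = 4 + ((N + q) + ((-8 + N) + (36 + 6*q))) = 4 + ((N + q) + (28 + N + 6*q)) = 4 + (28 + 2*N + 7*q) = 32 + 2*N + 7*q)
A(g(16), -311) - 138019 = (32 + 2*(-12) + 7*(-311)) - 138019 = (32 - 24 - 2177) - 138019 = -2169 - 138019 = -140188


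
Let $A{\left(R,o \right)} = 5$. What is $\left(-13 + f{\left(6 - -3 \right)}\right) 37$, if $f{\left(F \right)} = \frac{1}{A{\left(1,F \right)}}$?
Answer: $- \frac{2368}{5} \approx -473.6$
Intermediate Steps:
$f{\left(F \right)} = \frac{1}{5}$
$\left(-13 + f{\left(6 - -3 \right)}\right) 37 = \left(-13 + \frac{1}{5}\right) 37 = \left(- \frac{64}{5}\right) 37 = - \frac{2368}{5}$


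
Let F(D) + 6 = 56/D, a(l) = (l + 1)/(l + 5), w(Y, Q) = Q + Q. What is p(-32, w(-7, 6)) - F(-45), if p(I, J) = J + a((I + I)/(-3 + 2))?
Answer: 20893/1035 ≈ 20.186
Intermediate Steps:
w(Y, Q) = 2*Q
a(l) = (1 + l)/(5 + l)
F(D) = -6 + 56/D
p(I, J) = J + (1 - 2*I)/(5 - 2*I) (p(I, J) = J + (1 + (I + I)/(-3 + 2))/(5 + (I + I)/(-3 + 2)) = J + (1 + (2*I)/(-1))/(5 + (2*I)/(-1)) = J + (1 + (2*I)*(-1))/(5 + (2*I)*(-1)) = J + (1 - 2*I)/(5 - 2*I))
p(-32, w(-7, 6)) - F(-45) = (-1 + 2*(-32) + (2*6)*(-5 + 2*(-32)))/(-5 + 2*(-32)) - (-6 + 56/(-45)) = (-1 - 64 + 12*(-5 - 64))/(-5 - 64) - (-6 + 56*(-1/45)) = (-1 - 64 + 12*(-69))/(-69) - (-6 - 56/45) = -(-1 - 64 - 828)/69 - 1*(-326/45) = -1/69*(-893) + 326/45 = 893/69 + 326/45 = 20893/1035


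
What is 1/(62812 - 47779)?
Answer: 1/15033 ≈ 6.6520e-5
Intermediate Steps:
1/(62812 - 47779) = 1/15033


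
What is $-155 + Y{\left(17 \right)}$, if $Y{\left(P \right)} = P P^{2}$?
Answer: $4758$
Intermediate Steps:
$Y{\left(P \right)} = P^{3}$
$-155 + Y{\left(17 \right)} = -155 + 17^{3} = -155 + 4913 = 4758$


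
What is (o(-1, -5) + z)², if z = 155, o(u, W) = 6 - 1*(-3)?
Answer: 26896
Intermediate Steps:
o(u, W) = 9 (o(u, W) = 6 + 3 = 9)
(o(-1, -5) + z)² = (9 + 155)² = 164² = 26896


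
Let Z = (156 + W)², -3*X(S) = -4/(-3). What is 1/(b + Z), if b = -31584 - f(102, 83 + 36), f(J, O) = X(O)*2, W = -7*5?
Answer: -9/152479 ≈ -5.9025e-5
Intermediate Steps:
W = -35
X(S) = -4/9 (X(S) = -(-4)/(3*(-3)) = -(-4)*(-1)/(3*3) = -⅓*4/3 = -4/9)
f(J, O) = -8/9 (f(J, O) = -4/9*2 = -8/9)
Z = 14641 (Z = (156 - 35)² = 121² = 14641)
b = -284248/9 (b = -31584 - 1*(-8/9) = -31584 + 8/9 = -284248/9 ≈ -31583.)
1/(b + Z) = 1/(-284248/9 + 14641) = 1/(-152479/9) = -9/152479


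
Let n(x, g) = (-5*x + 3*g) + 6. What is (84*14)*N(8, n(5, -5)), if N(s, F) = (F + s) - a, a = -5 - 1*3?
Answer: -21168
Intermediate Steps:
n(x, g) = 6 - 5*x + 3*g
a = -8 (a = -5 - 3 = -8)
N(s, F) = 8 + F + s (N(s, F) = (F + s) - 1*(-8) = (F + s) + 8 = 8 + F + s)
(84*14)*N(8, n(5, -5)) = (84*14)*(8 + (6 - 5*5 + 3*(-5)) + 8) = 1176*(8 + (6 - 25 - 15) + 8) = 1176*(8 - 34 + 8) = 1176*(-18) = -21168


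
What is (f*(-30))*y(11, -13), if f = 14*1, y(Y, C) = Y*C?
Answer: 60060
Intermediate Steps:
y(Y, C) = C*Y
f = 14
(f*(-30))*y(11, -13) = (14*(-30))*(-13*11) = -420*(-143) = 60060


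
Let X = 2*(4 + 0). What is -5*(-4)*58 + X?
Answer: 1168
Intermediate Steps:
X = 8 (X = 2*4 = 8)
-5*(-4)*58 + X = -5*(-4)*58 + 8 = 20*58 + 8 = 1160 + 8 = 1168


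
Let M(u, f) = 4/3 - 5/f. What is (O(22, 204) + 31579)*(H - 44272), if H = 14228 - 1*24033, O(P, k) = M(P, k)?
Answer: -6831073441/4 ≈ -1.7078e+9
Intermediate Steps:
M(u, f) = 4/3 - 5/f (M(u, f) = 4*(⅓) - 5/f = 4/3 - 5/f)
O(P, k) = 4/3 - 5/k
H = -9805 (H = 14228 - 24033 = -9805)
(O(22, 204) + 31579)*(H - 44272) = ((4/3 - 5/204) + 31579)*(-9805 - 44272) = ((4/3 - 5*1/204) + 31579)*(-54077) = ((4/3 - 5/204) + 31579)*(-54077) = (89/68 + 31579)*(-54077) = (2147461/68)*(-54077) = -6831073441/4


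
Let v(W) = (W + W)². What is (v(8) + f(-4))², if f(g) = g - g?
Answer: 65536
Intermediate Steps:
f(g) = 0
v(W) = 4*W² (v(W) = (2*W)² = 4*W²)
(v(8) + f(-4))² = (4*8² + 0)² = (4*64 + 0)² = (256 + 0)² = 256² = 65536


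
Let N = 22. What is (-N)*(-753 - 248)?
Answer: 22022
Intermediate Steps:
(-N)*(-753 - 248) = (-1*22)*(-753 - 248) = -22*(-1001) = 22022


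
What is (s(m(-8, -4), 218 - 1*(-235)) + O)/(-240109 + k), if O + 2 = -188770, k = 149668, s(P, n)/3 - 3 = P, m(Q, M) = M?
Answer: 20975/10049 ≈ 2.0873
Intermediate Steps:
s(P, n) = 9 + 3*P
O = -188772 (O = -2 - 188770 = -188772)
(s(m(-8, -4), 218 - 1*(-235)) + O)/(-240109 + k) = ((9 + 3*(-4)) - 188772)/(-240109 + 149668) = ((9 - 12) - 188772)/(-90441) = (-3 - 188772)*(-1/90441) = -188775*(-1/90441) = 20975/10049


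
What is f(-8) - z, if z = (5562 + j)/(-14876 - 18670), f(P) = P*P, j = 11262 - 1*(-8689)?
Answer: 2172457/33546 ≈ 64.760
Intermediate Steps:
j = 19951 (j = 11262 + 8689 = 19951)
f(P) = P**2
z = -25513/33546 (z = (5562 + 19951)/(-14876 - 18670) = 25513/(-33546) = 25513*(-1/33546) = -25513/33546 ≈ -0.76054)
f(-8) - z = (-8)**2 - 1*(-25513/33546) = 64 + 25513/33546 = 2172457/33546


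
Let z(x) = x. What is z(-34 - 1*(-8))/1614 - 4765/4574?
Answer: -3904817/3691218 ≈ -1.0579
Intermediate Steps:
z(-34 - 1*(-8))/1614 - 4765/4574 = (-34 - 1*(-8))/1614 - 4765/4574 = (-34 + 8)*(1/1614) - 4765*1/4574 = -26*1/1614 - 4765/4574 = -13/807 - 4765/4574 = -3904817/3691218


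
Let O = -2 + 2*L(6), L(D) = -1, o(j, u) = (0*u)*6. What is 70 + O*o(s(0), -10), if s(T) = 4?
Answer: 70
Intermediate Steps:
o(j, u) = 0 (o(j, u) = 0*6 = 0)
O = -4 (O = -2 + 2*(-1) = -2 - 2 = -4)
70 + O*o(s(0), -10) = 70 - 4*0 = 70 + 0 = 70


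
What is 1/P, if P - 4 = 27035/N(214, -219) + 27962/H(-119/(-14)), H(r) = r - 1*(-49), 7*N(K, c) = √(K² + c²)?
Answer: -607935389120/175567707992433 + 2502765125*√93757/175567707992433 ≈ 0.00090225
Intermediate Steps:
N(K, c) = √(K² + c²)/7
H(r) = 49 + r (H(r) = r + 49 = 49 + r)
P = 56384/115 + 189245*√93757/93757 (P = 4 + (27035/((√(214² + (-219)²)/7)) + 27962/(49 - 119/(-14))) = 4 + (27035/((√(45796 + 47961)/7)) + 27962/(49 - 119*(-1/14))) = 4 + (27035/((√93757/7)) + 27962/(49 + 17/2)) = 4 + (27035*(7*√93757/93757) + 27962/(115/2)) = 4 + (189245*√93757/93757 + 27962*(2/115)) = 4 + (189245*√93757/93757 + 55924/115) = 4 + (55924/115 + 189245*√93757/93757) = 56384/115 + 189245*√93757/93757 ≈ 1108.3)
1/P = 1/(56384/115 + 189245*√93757/93757)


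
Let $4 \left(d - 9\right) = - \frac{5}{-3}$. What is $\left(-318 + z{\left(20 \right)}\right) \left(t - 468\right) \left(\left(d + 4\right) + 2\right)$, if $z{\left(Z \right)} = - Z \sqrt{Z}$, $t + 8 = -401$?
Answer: $\frac{8598985}{2} + \frac{1622450 \sqrt{5}}{3} \approx 5.5088 \cdot 10^{6}$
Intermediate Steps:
$t = -409$ ($t = -8 - 401 = -409$)
$d = \frac{113}{12}$ ($d = 9 + \frac{\left(-5\right) \frac{1}{-3}}{4} = 9 + \frac{\left(-5\right) \left(- \frac{1}{3}\right)}{4} = 9 + \frac{1}{4} \cdot \frac{5}{3} = 9 + \frac{5}{12} = \frac{113}{12} \approx 9.4167$)
$z{\left(Z \right)} = - Z^{\frac{3}{2}}$
$\left(-318 + z{\left(20 \right)}\right) \left(t - 468\right) \left(\left(d + 4\right) + 2\right) = \left(-318 - 20^{\frac{3}{2}}\right) \left(-409 - 468\right) \left(\left(\frac{113}{12} + 4\right) + 2\right) = \left(-318 - 40 \sqrt{5}\right) \left(-877\right) \left(\frac{161}{12} + 2\right) = \left(-318 - 40 \sqrt{5}\right) \left(-877\right) \frac{185}{12} = \left(278886 + 35080 \sqrt{5}\right) \frac{185}{12} = \frac{8598985}{2} + \frac{1622450 \sqrt{5}}{3}$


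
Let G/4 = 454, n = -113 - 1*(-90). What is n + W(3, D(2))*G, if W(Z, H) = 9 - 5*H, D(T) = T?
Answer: -1839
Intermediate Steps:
W(Z, H) = 9 - 5*H
n = -23 (n = -113 + 90 = -23)
G = 1816 (G = 4*454 = 1816)
n + W(3, D(2))*G = -23 + (9 - 5*2)*1816 = -23 + (9 - 10)*1816 = -23 - 1*1816 = -23 - 1816 = -1839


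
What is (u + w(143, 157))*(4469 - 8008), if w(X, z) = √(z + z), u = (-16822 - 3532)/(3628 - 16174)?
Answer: -36016403/6273 - 3539*√314 ≈ -68453.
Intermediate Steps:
u = 10177/6273 (u = -20354/(-12546) = -20354*(-1/12546) = 10177/6273 ≈ 1.6223)
w(X, z) = √2*√z (w(X, z) = √(2*z) = √2*√z)
(u + w(143, 157))*(4469 - 8008) = (10177/6273 + √2*√157)*(4469 - 8008) = (10177/6273 + √314)*(-3539) = -36016403/6273 - 3539*√314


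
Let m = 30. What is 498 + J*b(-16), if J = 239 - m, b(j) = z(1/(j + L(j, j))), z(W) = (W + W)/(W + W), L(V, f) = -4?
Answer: 707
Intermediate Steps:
z(W) = 1 (z(W) = (2*W)/((2*W)) = (2*W)*(1/(2*W)) = 1)
b(j) = 1
J = 209 (J = 239 - 1*30 = 239 - 30 = 209)
498 + J*b(-16) = 498 + 209*1 = 498 + 209 = 707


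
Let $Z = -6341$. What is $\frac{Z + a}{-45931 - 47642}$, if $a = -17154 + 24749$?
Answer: $- \frac{418}{31191} \approx -0.013401$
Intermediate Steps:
$a = 7595$
$\frac{Z + a}{-45931 - 47642} = \frac{-6341 + 7595}{-45931 - 47642} = \frac{1254}{-93573} = 1254 \left(- \frac{1}{93573}\right) = - \frac{418}{31191}$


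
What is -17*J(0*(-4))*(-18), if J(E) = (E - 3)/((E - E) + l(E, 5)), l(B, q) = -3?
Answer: 306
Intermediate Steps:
J(E) = 1 - E/3 (J(E) = (E - 3)/((E - E) - 3) = (-3 + E)/(0 - 3) = (-3 + E)/(-3) = (-3 + E)*(-⅓) = 1 - E/3)
-17*J(0*(-4))*(-18) = -17*(1 - 0*(-4))*(-18) = -17*(1 - ⅓*0)*(-18) = -17*(1 + 0)*(-18) = -17*1*(-18) = -17*(-18) = 306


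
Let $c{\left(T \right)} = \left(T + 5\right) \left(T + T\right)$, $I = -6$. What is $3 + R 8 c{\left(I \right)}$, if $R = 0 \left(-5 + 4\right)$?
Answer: $3$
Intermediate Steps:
$R = 0$ ($R = 0 \left(-1\right) = 0$)
$c{\left(T \right)} = 2 T \left(5 + T\right)$ ($c{\left(T \right)} = \left(5 + T\right) 2 T = 2 T \left(5 + T\right)$)
$3 + R 8 c{\left(I \right)} = 3 + 0 \cdot 8 \cdot 2 \left(-6\right) \left(5 - 6\right) = 3 + 0 \cdot 2 \left(-6\right) \left(-1\right) = 3 + 0 \cdot 12 = 3 + 0 = 3$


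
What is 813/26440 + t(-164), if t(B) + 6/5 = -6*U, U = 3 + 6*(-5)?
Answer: 850473/5288 ≈ 160.83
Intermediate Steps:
U = -27 (U = 3 - 30 = -27)
t(B) = 804/5 (t(B) = -6/5 - 6*(-27) = -6/5 + 162 = 804/5)
813/26440 + t(-164) = 813/26440 + 804/5 = 850473/5288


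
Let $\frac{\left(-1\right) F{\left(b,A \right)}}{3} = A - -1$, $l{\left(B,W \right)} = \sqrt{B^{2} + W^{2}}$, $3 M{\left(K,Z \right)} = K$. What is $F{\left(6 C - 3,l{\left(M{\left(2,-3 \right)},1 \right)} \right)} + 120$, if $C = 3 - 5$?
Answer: $117 - \sqrt{13} \approx 113.39$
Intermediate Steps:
$M{\left(K,Z \right)} = \frac{K}{3}$
$C = -2$
$F{\left(b,A \right)} = -3 - 3 A$ ($F{\left(b,A \right)} = - 3 \left(A - -1\right) = - 3 \left(A + 1\right) = - 3 \left(1 + A\right) = -3 - 3 A$)
$F{\left(6 C - 3,l{\left(M{\left(2,-3 \right)},1 \right)} \right)} + 120 = \left(-3 - 3 \sqrt{\left(\frac{1}{3} \cdot 2\right)^{2} + 1^{2}}\right) + 120 = \left(-3 - 3 \sqrt{\left(\frac{2}{3}\right)^{2} + 1}\right) + 120 = \left(-3 - 3 \sqrt{\frac{4}{9} + 1}\right) + 120 = \left(-3 - 3 \sqrt{\frac{13}{9}}\right) + 120 = \left(-3 - 3 \frac{\sqrt{13}}{3}\right) + 120 = \left(-3 - \sqrt{13}\right) + 120 = 117 - \sqrt{13}$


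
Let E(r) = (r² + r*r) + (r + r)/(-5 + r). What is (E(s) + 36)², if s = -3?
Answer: 47961/16 ≈ 2997.6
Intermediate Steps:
E(r) = 2*r² + 2*r/(-5 + r) (E(r) = (r² + r²) + (2*r)/(-5 + r) = 2*r² + 2*r/(-5 + r))
(E(s) + 36)² = (2*(-3)*(1 + (-3)² - 5*(-3))/(-5 - 3) + 36)² = (2*(-3)*(1 + 9 + 15)/(-8) + 36)² = (2*(-3)*(-⅛)*25 + 36)² = (75/4 + 36)² = (219/4)² = 47961/16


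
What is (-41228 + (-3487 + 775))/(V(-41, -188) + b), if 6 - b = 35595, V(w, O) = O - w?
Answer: 10985/8934 ≈ 1.2296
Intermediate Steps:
b = -35589 (b = 6 - 1*35595 = 6 - 35595 = -35589)
(-41228 + (-3487 + 775))/(V(-41, -188) + b) = (-41228 + (-3487 + 775))/((-188 - 1*(-41)) - 35589) = (-41228 - 2712)/((-188 + 41) - 35589) = -43940/(-147 - 35589) = -43940/(-35736) = -43940*(-1/35736) = 10985/8934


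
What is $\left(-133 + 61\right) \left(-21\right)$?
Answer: $1512$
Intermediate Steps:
$\left(-133 + 61\right) \left(-21\right) = \left(-72\right) \left(-21\right) = 1512$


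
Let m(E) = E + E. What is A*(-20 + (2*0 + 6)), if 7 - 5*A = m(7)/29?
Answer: -2646/145 ≈ -18.248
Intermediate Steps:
m(E) = 2*E
A = 189/145 (A = 7/5 - 2*7/(5*29) = 7/5 - 14/(5*29) = 7/5 - 1/5*14/29 = 7/5 - 14/145 = 189/145 ≈ 1.3034)
A*(-20 + (2*0 + 6)) = 189*(-20 + (2*0 + 6))/145 = 189*(-20 + (0 + 6))/145 = 189*(-20 + 6)/145 = (189/145)*(-14) = -2646/145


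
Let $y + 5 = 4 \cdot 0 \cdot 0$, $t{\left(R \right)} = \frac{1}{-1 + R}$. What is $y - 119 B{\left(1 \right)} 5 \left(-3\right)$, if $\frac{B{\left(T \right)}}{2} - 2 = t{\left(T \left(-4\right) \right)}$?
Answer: $6421$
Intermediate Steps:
$B{\left(T \right)} = 4 + \frac{2}{-1 - 4 T}$ ($B{\left(T \right)} = 4 + \frac{2}{-1 + T \left(-4\right)} = 4 + \frac{2}{-1 - 4 T}$)
$y = -5$ ($y = -5 + 4 \cdot 0 \cdot 0 = -5 + 0 \cdot 0 = -5 + 0 = -5$)
$y - 119 B{\left(1 \right)} 5 \left(-3\right) = -5 - 119 \frac{2 \left(1 + 8 \cdot 1\right)}{1 + 4 \cdot 1} \cdot 5 \left(-3\right) = -5 - 119 \frac{2 \left(1 + 8\right)}{1 + 4} \cdot 5 \left(-3\right) = -5 - 119 \cdot 2 \cdot \frac{1}{5} \cdot 9 \cdot 5 \left(-3\right) = -5 - 119 \cdot \frac{18}{5} \cdot 5 \left(-3\right) = -5 - 119 \cdot 18 \left(-3\right) = -5 - -6426 = -5 + 6426 = 6421$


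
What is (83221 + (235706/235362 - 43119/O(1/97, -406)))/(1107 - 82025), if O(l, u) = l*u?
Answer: -4468427074507/3866139530148 ≈ -1.1558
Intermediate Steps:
(83221 + (235706/235362 - 43119/O(1/97, -406)))/(1107 - 82025) = (83221 + (235706/235362 - 43119/(-406/97)))/(1107 - 82025) = (83221 + (235706*(1/235362) - 43119/((1/97)*(-406))))/(-80918) = (83221 + (117853/117681 - 43119/(-406/97)))*(-1/80918) = (83221 + (117853/117681 - 43119*(-97/406)))*(-1/80918) = (83221 + (117853/117681 + 4182543/406))*(-1/80918) = (83221 + 492253691101/47778486)*(-1/80918) = (4468427074507/47778486)*(-1/80918) = -4468427074507/3866139530148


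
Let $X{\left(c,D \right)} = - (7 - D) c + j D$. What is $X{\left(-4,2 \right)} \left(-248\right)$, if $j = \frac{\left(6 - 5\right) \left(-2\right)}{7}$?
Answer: $- \frac{33728}{7} \approx -4818.3$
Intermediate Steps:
$j = - \frac{2}{7}$ ($j = 1 \left(-2\right) \frac{1}{7} = \left(-2\right) \frac{1}{7} = - \frac{2}{7} \approx -0.28571$)
$X{\left(c,D \right)} = - \frac{2 D}{7} + c \left(-7 + D\right)$ ($X{\left(c,D \right)} = - (7 - D) c - \frac{2 D}{7} = \left(-7 + D\right) c - \frac{2 D}{7} = c \left(-7 + D\right) - \frac{2 D}{7} = - \frac{2 D}{7} + c \left(-7 + D\right)$)
$X{\left(-4,2 \right)} \left(-248\right) = \left(\left(-7\right) \left(-4\right) - \frac{4}{7} + 2 \left(-4\right)\right) \left(-248\right) = \left(28 - \frac{4}{7} - 8\right) \left(-248\right) = \frac{136}{7} \left(-248\right) = - \frac{33728}{7}$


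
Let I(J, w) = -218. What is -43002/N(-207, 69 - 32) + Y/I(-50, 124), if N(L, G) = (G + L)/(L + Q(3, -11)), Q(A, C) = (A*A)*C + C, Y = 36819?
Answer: -1488977721/18530 ≈ -80355.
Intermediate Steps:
Q(A, C) = C + C*A² (Q(A, C) = A²*C + C = C*A² + C = C + C*A²)
N(L, G) = (G + L)/(-110 + L) (N(L, G) = (G + L)/(L - 11*(1 + 3²)) = (G + L)/(L - 11*(1 + 9)) = (G + L)/(L - 11*10) = (G + L)/(L - 110) = (G + L)/(-110 + L))
-43002/N(-207, 69 - 32) + Y/I(-50, 124) = -43002*(-110 - 207)/((69 - 32) - 207) + 36819/(-218) = -43002*(-317/(37 - 207)) + 36819*(-1/218) = -43002/((-1/317*(-170))) - 36819/218 = -43002/170/317 - 36819/218 = -43002*317/170 - 36819/218 = -6815817/85 - 36819/218 = -1488977721/18530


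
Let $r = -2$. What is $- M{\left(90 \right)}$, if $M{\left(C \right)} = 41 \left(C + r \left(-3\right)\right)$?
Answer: $-3936$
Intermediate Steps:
$M{\left(C \right)} = 246 + 41 C$ ($M{\left(C \right)} = 41 \left(C - -6\right) = 41 \left(C + 6\right) = 41 \left(6 + C\right) = 246 + 41 C$)
$- M{\left(90 \right)} = - (246 + 41 \cdot 90) = - (246 + 3690) = \left(-1\right) 3936 = -3936$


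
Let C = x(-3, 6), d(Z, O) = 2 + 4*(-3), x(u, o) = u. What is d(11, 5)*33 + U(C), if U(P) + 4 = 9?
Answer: -325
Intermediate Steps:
d(Z, O) = -10 (d(Z, O) = 2 - 12 = -10)
C = -3
U(P) = 5 (U(P) = -4 + 9 = 5)
d(11, 5)*33 + U(C) = -10*33 + 5 = -330 + 5 = -325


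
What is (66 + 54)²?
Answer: 14400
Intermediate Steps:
(66 + 54)² = 120² = 14400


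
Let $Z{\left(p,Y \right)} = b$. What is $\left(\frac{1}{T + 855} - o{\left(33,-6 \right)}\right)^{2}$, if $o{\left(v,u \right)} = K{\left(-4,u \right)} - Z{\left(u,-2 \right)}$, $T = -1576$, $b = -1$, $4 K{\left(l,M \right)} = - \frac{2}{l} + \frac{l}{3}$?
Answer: $\frac{188320729}{299428416} \approx 0.62893$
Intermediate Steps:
$K{\left(l,M \right)} = - \frac{1}{2 l} + \frac{l}{12}$ ($K{\left(l,M \right)} = \frac{- \frac{2}{l} + \frac{l}{3}}{4} = - \frac{1}{2 l} + \frac{l}{12}$)
$Z{\left(p,Y \right)} = -1$
$o{\left(v,u \right)} = \frac{19}{24}$ ($o{\left(v,u \right)} = \frac{-6 + \left(-4\right)^{2}}{12 \left(-4\right)} - -1 = \frac{1}{12} \left(- \frac{1}{4}\right) \left(-6 + 16\right) + 1 = \frac{1}{12} \left(- \frac{1}{4}\right) 10 + 1 = - \frac{5}{24} + 1 = \frac{19}{24}$)
$\left(\frac{1}{T + 855} - o{\left(33,-6 \right)}\right)^{2} = \left(\frac{1}{-1576 + 855} - \frac{19}{24}\right)^{2} = \left(\frac{1}{-721} - \frac{19}{24}\right)^{2} = \left(- \frac{1}{721} - \frac{19}{24}\right)^{2} = \left(- \frac{13723}{17304}\right)^{2} = \frac{188320729}{299428416}$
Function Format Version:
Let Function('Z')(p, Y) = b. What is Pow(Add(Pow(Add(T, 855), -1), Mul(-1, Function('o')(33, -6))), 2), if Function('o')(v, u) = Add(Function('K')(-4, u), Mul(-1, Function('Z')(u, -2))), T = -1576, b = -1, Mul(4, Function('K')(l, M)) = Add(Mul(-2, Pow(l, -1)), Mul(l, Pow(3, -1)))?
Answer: Rational(188320729, 299428416) ≈ 0.62893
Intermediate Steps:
Function('K')(l, M) = Add(Mul(Rational(-1, 2), Pow(l, -1)), Mul(Rational(1, 12), l)) (Function('K')(l, M) = Mul(Rational(1, 4), Add(Mul(-2, Pow(l, -1)), Mul(l, Pow(3, -1)))) = Mul(Rational(1, 4), Add(Mul(-2, Pow(l, -1)), Mul(l, Rational(1, 3)))) = Mul(Rational(1, 4), Add(Mul(-2, Pow(l, -1)), Mul(Rational(1, 3), l))) = Add(Mul(Rational(-1, 2), Pow(l, -1)), Mul(Rational(1, 12), l)))
Function('Z')(p, Y) = -1
Function('o')(v, u) = Rational(19, 24) (Function('o')(v, u) = Add(Mul(Rational(1, 12), Pow(-4, -1), Add(-6, Pow(-4, 2))), Mul(-1, -1)) = Add(Mul(Rational(1, 12), Rational(-1, 4), Add(-6, 16)), 1) = Add(Mul(Rational(1, 12), Rational(-1, 4), 10), 1) = Add(Rational(-5, 24), 1) = Rational(19, 24))
Pow(Add(Pow(Add(T, 855), -1), Mul(-1, Function('o')(33, -6))), 2) = Pow(Add(Pow(Add(-1576, 855), -1), Mul(-1, Rational(19, 24))), 2) = Pow(Add(Pow(-721, -1), Rational(-19, 24)), 2) = Pow(Add(Rational(-1, 721), Rational(-19, 24)), 2) = Pow(Rational(-13723, 17304), 2) = Rational(188320729, 299428416)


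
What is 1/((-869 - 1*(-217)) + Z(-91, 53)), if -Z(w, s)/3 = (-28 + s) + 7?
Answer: -1/748 ≈ -0.0013369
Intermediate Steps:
Z(w, s) = 63 - 3*s (Z(w, s) = -3*((-28 + s) + 7) = -3*(-21 + s) = 63 - 3*s)
1/((-869 - 1*(-217)) + Z(-91, 53)) = 1/((-869 - 1*(-217)) + (63 - 3*53)) = 1/((-869 + 217) + (63 - 159)) = 1/(-652 - 96) = 1/(-748) = -1/748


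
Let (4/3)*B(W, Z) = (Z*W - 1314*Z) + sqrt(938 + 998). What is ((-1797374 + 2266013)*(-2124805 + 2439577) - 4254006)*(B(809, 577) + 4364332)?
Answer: 1223103163568181555/2 ≈ 6.1155e+17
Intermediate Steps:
B(W, Z) = 33 - 1971*Z/2 + 3*W*Z/4 (B(W, Z) = 3*((Z*W - 1314*Z) + sqrt(938 + 998))/4 = 3*((W*Z - 1314*Z) + sqrt(1936))/4 = 3*((-1314*Z + W*Z) + 44)/4 = 3*(44 - 1314*Z + W*Z)/4 = 33 - 1971*Z/2 + 3*W*Z/4)
((-1797374 + 2266013)*(-2124805 + 2439577) - 4254006)*(B(809, 577) + 4364332) = ((-1797374 + 2266013)*(-2124805 + 2439577) - 4254006)*((33 - 1971/2*577 + (3/4)*809*577) + 4364332) = (468639*314772 - 4254006)*((33 - 1137267/2 + 1400379/4) + 4364332) = (147514435308 - 4254006)*(-874023/4 + 4364332) = 147510181302*(16583305/4) = 1223103163568181555/2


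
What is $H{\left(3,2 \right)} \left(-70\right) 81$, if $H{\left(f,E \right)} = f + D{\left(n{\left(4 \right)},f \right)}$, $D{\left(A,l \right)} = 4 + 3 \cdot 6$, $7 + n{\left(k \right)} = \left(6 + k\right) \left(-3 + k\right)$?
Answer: $-141750$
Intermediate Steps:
$n{\left(k \right)} = -7 + \left(-3 + k\right) \left(6 + k\right)$ ($n{\left(k \right)} = -7 + \left(6 + k\right) \left(-3 + k\right) = -7 + \left(-3 + k\right) \left(6 + k\right)$)
$D{\left(A,l \right)} = 22$ ($D{\left(A,l \right)} = 4 + 18 = 22$)
$H{\left(f,E \right)} = 22 + f$ ($H{\left(f,E \right)} = f + 22 = 22 + f$)
$H{\left(3,2 \right)} \left(-70\right) 81 = \left(22 + 3\right) \left(-70\right) 81 = 25 \left(-70\right) 81 = \left(-1750\right) 81 = -141750$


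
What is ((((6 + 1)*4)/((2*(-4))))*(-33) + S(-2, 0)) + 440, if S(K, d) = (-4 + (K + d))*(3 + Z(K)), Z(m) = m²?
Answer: 1027/2 ≈ 513.50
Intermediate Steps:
S(K, d) = (3 + K²)*(-4 + K + d) (S(K, d) = (-4 + (K + d))*(3 + K²) = (-4 + K + d)*(3 + K²) = (3 + K²)*(-4 + K + d))
((((6 + 1)*4)/((2*(-4))))*(-33) + S(-2, 0)) + 440 = ((((6 + 1)*4)/((2*(-4))))*(-33) + (-12 + (-2)³ - 4*(-2)² + 3*(-2) + 3*0 + 0*(-2)²)) + 440 = (((7*4)/(-8))*(-33) + (-12 - 8 - 4*4 - 6 + 0 + 0*4)) + 440 = ((28*(-⅛))*(-33) + (-12 - 8 - 16 - 6 + 0 + 0)) + 440 = (-7/2*(-33) - 42) + 440 = (231/2 - 42) + 440 = 147/2 + 440 = 1027/2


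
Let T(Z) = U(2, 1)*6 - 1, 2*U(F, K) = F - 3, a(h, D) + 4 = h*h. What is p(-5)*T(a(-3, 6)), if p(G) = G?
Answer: 20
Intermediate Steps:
a(h, D) = -4 + h² (a(h, D) = -4 + h*h = -4 + h²)
U(F, K) = -3/2 + F/2 (U(F, K) = (F - 3)/2 = (-3 + F)/2 = -3/2 + F/2)
T(Z) = -4 (T(Z) = (-3/2 + (½)*2)*6 - 1 = (-3/2 + 1)*6 - 1 = -½*6 - 1 = -3 - 1 = -4)
p(-5)*T(a(-3, 6)) = -5*(-4) = 20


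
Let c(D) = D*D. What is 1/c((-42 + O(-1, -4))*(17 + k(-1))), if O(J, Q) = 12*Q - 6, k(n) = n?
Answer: 1/2359296 ≈ 4.2386e-7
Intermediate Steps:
O(J, Q) = -6 + 12*Q
c(D) = D²
1/c((-42 + O(-1, -4))*(17 + k(-1))) = 1/(((-42 + (-6 + 12*(-4)))*(17 - 1))²) = 1/(((-42 + (-6 - 48))*16)²) = 1/(((-42 - 54)*16)²) = 1/((-96*16)²) = 1/((-1536)²) = 1/2359296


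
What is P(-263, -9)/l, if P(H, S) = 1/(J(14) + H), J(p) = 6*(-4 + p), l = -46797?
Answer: 1/9499791 ≈ 1.0527e-7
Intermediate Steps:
J(p) = -24 + 6*p
P(H, S) = 1/(60 + H) (P(H, S) = 1/((-24 + 6*14) + H) = 1/((-24 + 84) + H) = 1/(60 + H))
P(-263, -9)/l = 1/((60 - 263)*(-46797)) = -1/46797/(-203) = -1/203*(-1/46797) = 1/9499791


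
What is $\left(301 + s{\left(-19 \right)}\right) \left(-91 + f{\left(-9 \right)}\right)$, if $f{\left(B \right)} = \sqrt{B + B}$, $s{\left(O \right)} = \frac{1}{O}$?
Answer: $- \frac{520338}{19} + \frac{17154 i \sqrt{2}}{19} \approx -27386.0 + 1276.8 i$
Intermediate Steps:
$f{\left(B \right)} = \sqrt{2} \sqrt{B}$ ($f{\left(B \right)} = \sqrt{2 B} = \sqrt{2} \sqrt{B}$)
$\left(301 + s{\left(-19 \right)}\right) \left(-91 + f{\left(-9 \right)}\right) = \left(301 + \frac{1}{-19}\right) \left(-91 + \sqrt{2} \sqrt{-9}\right) = \left(301 - \frac{1}{19}\right) \left(-91 + \sqrt{2} \cdot 3 i\right) = \frac{5718 \left(-91 + 3 i \sqrt{2}\right)}{19} = - \frac{520338}{19} + \frac{17154 i \sqrt{2}}{19}$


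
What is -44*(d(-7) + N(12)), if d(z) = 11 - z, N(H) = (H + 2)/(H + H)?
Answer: -2453/3 ≈ -817.67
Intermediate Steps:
N(H) = (2 + H)/(2*H) (N(H) = (2 + H)/((2*H)) = (2 + H)*(1/(2*H)) = (2 + H)/(2*H))
-44*(d(-7) + N(12)) = -44*((11 - 1*(-7)) + (½)*(2 + 12)/12) = -44*((11 + 7) + (½)*(1/12)*14) = -44*(18 + 7/12) = -44*223/12 = -2453/3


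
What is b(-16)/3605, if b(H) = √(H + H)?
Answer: 4*I*√2/3605 ≈ 0.0015692*I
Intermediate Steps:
b(H) = √2*√H (b(H) = √(2*H) = √2*√H)
b(-16)/3605 = (√2*√(-16))/3605 = (√2*(4*I))*(1/3605) = (4*I*√2)*(1/3605) = 4*I*√2/3605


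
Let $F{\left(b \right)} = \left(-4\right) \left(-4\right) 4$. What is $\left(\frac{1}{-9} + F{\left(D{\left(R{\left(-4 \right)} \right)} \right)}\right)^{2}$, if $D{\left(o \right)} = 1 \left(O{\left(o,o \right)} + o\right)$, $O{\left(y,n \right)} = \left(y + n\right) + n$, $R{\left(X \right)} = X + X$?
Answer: $\frac{330625}{81} \approx 4081.8$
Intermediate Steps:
$R{\left(X \right)} = 2 X$
$O{\left(y,n \right)} = y + 2 n$ ($O{\left(y,n \right)} = \left(n + y\right) + n = y + 2 n$)
$D{\left(o \right)} = 4 o$ ($D{\left(o \right)} = 1 \left(\left(o + 2 o\right) + o\right) = 1 \left(3 o + o\right) = 1 \cdot 4 o = 4 o$)
$F{\left(b \right)} = 64$ ($F{\left(b \right)} = 16 \cdot 4 = 64$)
$\left(\frac{1}{-9} + F{\left(D{\left(R{\left(-4 \right)} \right)} \right)}\right)^{2} = \left(\frac{1}{-9} + 64\right)^{2} = \left(- \frac{1}{9} + 64\right)^{2} = \left(\frac{575}{9}\right)^{2} = \frac{330625}{81}$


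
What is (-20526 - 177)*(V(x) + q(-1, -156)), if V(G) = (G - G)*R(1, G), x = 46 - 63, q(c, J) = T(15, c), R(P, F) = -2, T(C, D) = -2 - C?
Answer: 351951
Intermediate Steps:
q(c, J) = -17 (q(c, J) = -2 - 1*15 = -2 - 15 = -17)
x = -17
V(G) = 0 (V(G) = (G - G)*(-2) = 0*(-2) = 0)
(-20526 - 177)*(V(x) + q(-1, -156)) = (-20526 - 177)*(0 - 17) = -20703*(-17) = 351951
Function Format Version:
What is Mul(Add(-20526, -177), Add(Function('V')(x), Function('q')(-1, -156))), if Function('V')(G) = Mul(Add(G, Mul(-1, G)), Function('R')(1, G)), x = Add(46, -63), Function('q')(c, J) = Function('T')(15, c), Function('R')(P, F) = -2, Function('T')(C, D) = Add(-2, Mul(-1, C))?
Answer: 351951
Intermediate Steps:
Function('q')(c, J) = -17 (Function('q')(c, J) = Add(-2, Mul(-1, 15)) = Add(-2, -15) = -17)
x = -17
Function('V')(G) = 0 (Function('V')(G) = Mul(Add(G, Mul(-1, G)), -2) = Mul(0, -2) = 0)
Mul(Add(-20526, -177), Add(Function('V')(x), Function('q')(-1, -156))) = Mul(Add(-20526, -177), Add(0, -17)) = Mul(-20703, -17) = 351951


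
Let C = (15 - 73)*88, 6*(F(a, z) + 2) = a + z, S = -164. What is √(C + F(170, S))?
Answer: I*√5105 ≈ 71.449*I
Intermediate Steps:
F(a, z) = -2 + a/6 + z/6 (F(a, z) = -2 + (a + z)/6 = -2 + (a/6 + z/6) = -2 + a/6 + z/6)
C = -5104 (C = -58*88 = -5104)
√(C + F(170, S)) = √(-5104 + (-2 + (⅙)*170 + (⅙)*(-164))) = √(-5104 + (-2 + 85/3 - 82/3)) = √(-5104 - 1) = √(-5105) = I*√5105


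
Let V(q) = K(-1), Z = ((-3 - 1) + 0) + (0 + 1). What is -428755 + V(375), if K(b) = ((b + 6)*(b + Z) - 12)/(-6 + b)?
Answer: -3001253/7 ≈ -4.2875e+5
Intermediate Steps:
Z = -3 (Z = (-4 + 0) + 1 = -4 + 1 = -3)
K(b) = (-12 + (-3 + b)*(6 + b))/(-6 + b) (K(b) = ((b + 6)*(b - 3) - 12)/(-6 + b) = ((6 + b)*(-3 + b) - 12)/(-6 + b) = ((-3 + b)*(6 + b) - 12)/(-6 + b) = (-12 + (-3 + b)*(6 + b))/(-6 + b))
V(q) = 32/7 (V(q) = (-30 + (-1)² + 3*(-1))/(-6 - 1) = (-30 + 1 - 3)/(-7) = -⅐*(-32) = 32/7)
-428755 + V(375) = -428755 + 32/7 = -3001253/7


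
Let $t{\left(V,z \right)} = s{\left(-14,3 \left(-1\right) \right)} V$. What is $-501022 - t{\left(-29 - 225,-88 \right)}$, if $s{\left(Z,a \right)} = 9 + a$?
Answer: $-499498$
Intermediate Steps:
$t{\left(V,z \right)} = 6 V$ ($t{\left(V,z \right)} = \left(9 + 3 \left(-1\right)\right) V = \left(9 - 3\right) V = 6 V$)
$-501022 - t{\left(-29 - 225,-88 \right)} = -501022 - 6 \left(-29 - 225\right) = -501022 - 6 \left(-254\right) = -501022 - -1524 = -501022 + 1524 = -499498$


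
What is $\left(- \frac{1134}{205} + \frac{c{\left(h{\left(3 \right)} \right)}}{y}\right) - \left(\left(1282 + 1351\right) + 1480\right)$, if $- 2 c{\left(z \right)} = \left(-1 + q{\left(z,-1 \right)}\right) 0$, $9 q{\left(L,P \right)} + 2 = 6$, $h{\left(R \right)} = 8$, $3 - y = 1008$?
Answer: $- \frac{844299}{205} \approx -4118.5$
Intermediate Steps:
$y = -1005$ ($y = 3 - 1008 = -1005$)
$q{\left(L,P \right)} = \frac{4}{9}$ ($q{\left(L,P \right)} = - \frac{2}{9} + \frac{1}{9} \cdot 6 = - \frac{2}{9} + \frac{2}{3} = \frac{4}{9}$)
$c{\left(z \right)} = 0$ ($c{\left(z \right)} = - \frac{\left(-1 + \frac{4}{9}\right) 0}{2} = - \frac{\left(- \frac{5}{9}\right) 0}{2} = \left(- \frac{1}{2}\right) 0 = 0$)
$\left(- \frac{1134}{205} + \frac{c{\left(h{\left(3 \right)} \right)}}{y}\right) - \left(\left(1282 + 1351\right) + 1480\right) = \left(- \frac{1134}{205} + \frac{0}{-1005}\right) - \left(\left(1282 + 1351\right) + 1480\right) = \left(\left(-1134\right) \frac{1}{205} + 0 \left(- \frac{1}{1005}\right)\right) - \left(2633 + 1480\right) = \left(- \frac{1134}{205} + 0\right) - 4113 = - \frac{1134}{205} - 4113 = - \frac{844299}{205}$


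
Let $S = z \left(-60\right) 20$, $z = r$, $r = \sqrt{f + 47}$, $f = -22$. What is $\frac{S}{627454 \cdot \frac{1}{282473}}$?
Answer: $- \frac{847419000}{313727} \approx -2701.1$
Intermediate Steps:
$r = 5$ ($r = \sqrt{-22 + 47} = \sqrt{25} = 5$)
$z = 5$
$S = -6000$ ($S = 5 \left(-60\right) 20 = \left(-300\right) 20 = -6000$)
$\frac{S}{627454 \cdot \frac{1}{282473}} = - \frac{6000}{627454 \cdot \frac{1}{282473}} = - \frac{6000}{\frac{627454}{282473}} = \left(-6000\right) \frac{282473}{627454} = - \frac{847419000}{313727}$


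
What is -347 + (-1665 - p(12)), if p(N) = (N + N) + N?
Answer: -2048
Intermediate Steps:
p(N) = 3*N (p(N) = 2*N + N = 3*N)
-347 + (-1665 - p(12)) = -347 + (-1665 - 3*12) = -347 + (-1665 - 1*36) = -347 + (-1665 - 36) = -347 - 1701 = -2048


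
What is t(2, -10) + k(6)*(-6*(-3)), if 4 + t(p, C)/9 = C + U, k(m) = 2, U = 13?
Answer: 27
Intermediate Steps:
t(p, C) = 81 + 9*C (t(p, C) = -36 + 9*(C + 13) = -36 + 9*(13 + C) = -36 + (117 + 9*C) = 81 + 9*C)
t(2, -10) + k(6)*(-6*(-3)) = (81 + 9*(-10)) + 2*(-6*(-3)) = (81 - 90) + 2*18 = -9 + 36 = 27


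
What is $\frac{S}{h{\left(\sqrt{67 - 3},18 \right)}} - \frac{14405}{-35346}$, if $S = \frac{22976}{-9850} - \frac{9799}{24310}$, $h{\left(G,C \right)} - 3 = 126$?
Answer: $\frac{81745984724}{211593085275} \approx 0.38634$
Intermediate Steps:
$h{\left(G,C \right)} = 129$ ($h{\left(G,C \right)} = 3 + 126 = 129$)
$S = - \frac{65506671}{23945350}$ ($S = 22976 \left(- \frac{1}{9850}\right) - \frac{9799}{24310} = - \frac{11488}{4925} - \frac{9799}{24310} = - \frac{65506671}{23945350} \approx -2.7357$)
$\frac{S}{h{\left(\sqrt{67 - 3},18 \right)}} - \frac{14405}{-35346} = - \frac{65506671}{23945350 \cdot 129} - \frac{14405}{-35346} = \left(- \frac{65506671}{23945350}\right) \frac{1}{129} - - \frac{335}{822} = - \frac{21835557}{1029650050} + \frac{335}{822} = \frac{81745984724}{211593085275}$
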